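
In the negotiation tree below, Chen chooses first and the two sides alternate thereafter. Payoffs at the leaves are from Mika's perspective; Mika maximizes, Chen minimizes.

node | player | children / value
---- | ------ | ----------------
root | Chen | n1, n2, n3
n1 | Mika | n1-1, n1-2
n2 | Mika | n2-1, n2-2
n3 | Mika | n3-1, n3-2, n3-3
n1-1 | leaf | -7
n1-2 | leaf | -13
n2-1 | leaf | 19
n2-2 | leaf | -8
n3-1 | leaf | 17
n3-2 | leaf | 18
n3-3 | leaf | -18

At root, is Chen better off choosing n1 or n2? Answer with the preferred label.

n1 (Mika): max(-7, -13) = -7
n2 (Mika): max(19, -8) = 19
Chen prefers the lower value; n1=-7, n2=19. n1 is better since -7 < 19.

n1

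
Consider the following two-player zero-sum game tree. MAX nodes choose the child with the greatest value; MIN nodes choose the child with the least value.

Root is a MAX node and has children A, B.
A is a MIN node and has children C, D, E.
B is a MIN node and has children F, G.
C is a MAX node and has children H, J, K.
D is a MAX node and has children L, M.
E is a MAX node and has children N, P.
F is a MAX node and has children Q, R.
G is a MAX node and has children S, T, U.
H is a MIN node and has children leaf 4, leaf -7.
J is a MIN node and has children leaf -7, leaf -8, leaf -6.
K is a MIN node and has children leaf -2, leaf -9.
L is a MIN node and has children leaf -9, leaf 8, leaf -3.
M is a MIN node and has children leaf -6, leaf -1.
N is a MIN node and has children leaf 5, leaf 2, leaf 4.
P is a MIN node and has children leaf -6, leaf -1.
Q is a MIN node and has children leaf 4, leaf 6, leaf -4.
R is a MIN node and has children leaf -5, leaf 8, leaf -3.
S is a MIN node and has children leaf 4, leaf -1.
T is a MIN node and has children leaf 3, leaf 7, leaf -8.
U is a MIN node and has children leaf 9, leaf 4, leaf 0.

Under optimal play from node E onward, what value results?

2

N (MIN): min(5, 2, 4) = 2
P (MIN): min(-6, -1) = -6
E (MAX): max(2, -6) = 2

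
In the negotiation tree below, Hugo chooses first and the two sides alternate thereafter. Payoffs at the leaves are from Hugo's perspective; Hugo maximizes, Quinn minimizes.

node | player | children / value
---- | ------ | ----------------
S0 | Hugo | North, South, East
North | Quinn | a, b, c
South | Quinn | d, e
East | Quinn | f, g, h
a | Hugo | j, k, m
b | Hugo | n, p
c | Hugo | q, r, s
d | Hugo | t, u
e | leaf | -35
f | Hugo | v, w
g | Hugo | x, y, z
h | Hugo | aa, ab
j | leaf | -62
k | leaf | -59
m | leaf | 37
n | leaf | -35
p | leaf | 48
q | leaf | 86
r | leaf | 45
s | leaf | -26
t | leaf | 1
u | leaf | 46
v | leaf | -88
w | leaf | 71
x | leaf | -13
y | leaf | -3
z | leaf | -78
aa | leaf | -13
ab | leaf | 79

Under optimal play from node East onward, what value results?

f (Hugo): max(-88, 71) = 71
g (Hugo): max(-13, -3, -78) = -3
h (Hugo): max(-13, 79) = 79
East (Quinn): min(71, -3, 79) = -3

-3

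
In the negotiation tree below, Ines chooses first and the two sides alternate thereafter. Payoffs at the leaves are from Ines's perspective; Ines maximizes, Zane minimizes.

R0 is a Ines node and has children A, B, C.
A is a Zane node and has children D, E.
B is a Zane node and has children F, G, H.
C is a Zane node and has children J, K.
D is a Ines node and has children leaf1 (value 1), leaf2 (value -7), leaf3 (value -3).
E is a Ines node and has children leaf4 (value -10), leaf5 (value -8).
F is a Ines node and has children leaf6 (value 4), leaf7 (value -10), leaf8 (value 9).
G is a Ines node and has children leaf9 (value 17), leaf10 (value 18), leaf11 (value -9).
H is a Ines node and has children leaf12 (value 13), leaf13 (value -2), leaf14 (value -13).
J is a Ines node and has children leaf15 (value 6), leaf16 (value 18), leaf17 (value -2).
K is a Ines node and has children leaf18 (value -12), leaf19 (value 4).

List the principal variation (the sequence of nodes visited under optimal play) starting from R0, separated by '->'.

D (Ines): max(1, -7, -3) = 1
E (Ines): max(-10, -8) = -8
A (Zane): min(1, -8) = -8
F (Ines): max(4, -10, 9) = 9
G (Ines): max(17, 18, -9) = 18
H (Ines): max(13, -2, -13) = 13
B (Zane): min(9, 18, 13) = 9
J (Ines): max(6, 18, -2) = 18
K (Ines): max(-12, 4) = 4
C (Zane): min(18, 4) = 4
R0 (Ines): max(-8, 9, 4) = 9
At R0, Ines picks B (highest: 9).
At B, Zane picks F (lowest: 9).
At F, Ines picks leaf8 (highest: 9).
Terminal value 9.

R0 -> B -> F -> leaf8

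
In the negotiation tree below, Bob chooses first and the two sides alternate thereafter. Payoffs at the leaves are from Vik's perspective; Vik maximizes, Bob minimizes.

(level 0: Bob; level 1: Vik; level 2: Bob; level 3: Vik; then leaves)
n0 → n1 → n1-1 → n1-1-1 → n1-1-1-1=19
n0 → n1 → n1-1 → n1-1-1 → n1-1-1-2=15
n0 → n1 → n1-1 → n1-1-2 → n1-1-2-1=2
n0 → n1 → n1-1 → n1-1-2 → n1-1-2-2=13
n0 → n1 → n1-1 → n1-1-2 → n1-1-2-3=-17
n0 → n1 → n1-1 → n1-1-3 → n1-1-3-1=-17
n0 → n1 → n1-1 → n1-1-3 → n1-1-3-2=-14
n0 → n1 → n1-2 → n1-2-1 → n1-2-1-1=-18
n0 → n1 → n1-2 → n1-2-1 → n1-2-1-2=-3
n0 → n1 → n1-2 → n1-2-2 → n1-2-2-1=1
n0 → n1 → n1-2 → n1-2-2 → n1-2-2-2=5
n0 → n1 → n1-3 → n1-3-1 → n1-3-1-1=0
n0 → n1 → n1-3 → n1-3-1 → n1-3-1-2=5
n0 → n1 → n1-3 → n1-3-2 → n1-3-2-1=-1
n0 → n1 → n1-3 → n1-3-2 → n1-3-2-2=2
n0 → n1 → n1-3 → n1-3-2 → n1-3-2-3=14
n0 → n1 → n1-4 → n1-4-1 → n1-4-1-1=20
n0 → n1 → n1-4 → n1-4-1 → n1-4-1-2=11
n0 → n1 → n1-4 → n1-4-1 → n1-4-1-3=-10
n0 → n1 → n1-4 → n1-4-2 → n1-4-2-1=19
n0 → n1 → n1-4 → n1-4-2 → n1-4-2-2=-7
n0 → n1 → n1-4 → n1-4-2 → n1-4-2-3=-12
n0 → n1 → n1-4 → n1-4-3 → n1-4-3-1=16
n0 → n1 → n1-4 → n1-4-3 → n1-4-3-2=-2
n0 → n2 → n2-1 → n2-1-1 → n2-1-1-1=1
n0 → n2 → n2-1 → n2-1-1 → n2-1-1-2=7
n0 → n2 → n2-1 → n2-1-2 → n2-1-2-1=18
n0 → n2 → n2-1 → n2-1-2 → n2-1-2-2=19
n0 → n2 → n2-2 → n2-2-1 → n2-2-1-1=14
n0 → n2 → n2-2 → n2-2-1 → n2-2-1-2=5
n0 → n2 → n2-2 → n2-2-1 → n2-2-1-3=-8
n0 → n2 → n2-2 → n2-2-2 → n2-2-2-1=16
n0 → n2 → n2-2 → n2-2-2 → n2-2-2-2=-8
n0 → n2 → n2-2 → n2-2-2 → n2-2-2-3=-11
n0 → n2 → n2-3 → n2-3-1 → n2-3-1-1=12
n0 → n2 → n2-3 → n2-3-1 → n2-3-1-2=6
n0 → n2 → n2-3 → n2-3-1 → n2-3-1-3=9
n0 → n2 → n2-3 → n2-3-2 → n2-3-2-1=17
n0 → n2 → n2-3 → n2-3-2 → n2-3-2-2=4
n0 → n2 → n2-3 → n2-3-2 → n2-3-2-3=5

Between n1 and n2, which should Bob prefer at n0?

n1-1-1 (Vik): max(19, 15) = 19
n1-1-2 (Vik): max(2, 13, -17) = 13
n1-1-3 (Vik): max(-17, -14) = -14
n1-1 (Bob): min(19, 13, -14) = -14
n1-2-1 (Vik): max(-18, -3) = -3
n1-2-2 (Vik): max(1, 5) = 5
n1-2 (Bob): min(-3, 5) = -3
n1-3-1 (Vik): max(0, 5) = 5
n1-3-2 (Vik): max(-1, 2, 14) = 14
n1-3 (Bob): min(5, 14) = 5
n1-4-1 (Vik): max(20, 11, -10) = 20
n1-4-2 (Vik): max(19, -7, -12) = 19
n1-4-3 (Vik): max(16, -2) = 16
n1-4 (Bob): min(20, 19, 16) = 16
n1 (Vik): max(-14, -3, 5, 16) = 16
n2-1-1 (Vik): max(1, 7) = 7
n2-1-2 (Vik): max(18, 19) = 19
n2-1 (Bob): min(7, 19) = 7
n2-2-1 (Vik): max(14, 5, -8) = 14
n2-2-2 (Vik): max(16, -8, -11) = 16
n2-2 (Bob): min(14, 16) = 14
n2-3-1 (Vik): max(12, 6, 9) = 12
n2-3-2 (Vik): max(17, 4, 5) = 17
n2-3 (Bob): min(12, 17) = 12
n2 (Vik): max(7, 14, 12) = 14
Bob prefers the lower value; n1=16, n2=14. n2 is better since 14 < 16.

n2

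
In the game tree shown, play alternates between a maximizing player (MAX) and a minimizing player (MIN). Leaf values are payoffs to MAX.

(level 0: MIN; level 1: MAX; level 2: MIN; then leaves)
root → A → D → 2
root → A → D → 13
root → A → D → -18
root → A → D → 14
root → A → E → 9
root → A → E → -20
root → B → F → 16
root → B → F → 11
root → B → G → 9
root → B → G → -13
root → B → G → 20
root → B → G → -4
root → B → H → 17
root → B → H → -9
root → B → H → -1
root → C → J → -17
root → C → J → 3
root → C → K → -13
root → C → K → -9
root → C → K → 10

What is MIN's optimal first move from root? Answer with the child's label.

D (MIN): min(2, 13, -18, 14) = -18
E (MIN): min(9, -20) = -20
A (MAX): max(-18, -20) = -18
F (MIN): min(16, 11) = 11
G (MIN): min(9, -13, 20, -4) = -13
H (MIN): min(17, -9, -1) = -9
B (MAX): max(11, -13, -9) = 11
J (MIN): min(-17, 3) = -17
K (MIN): min(-13, -9, 10) = -13
C (MAX): max(-17, -13) = -13
root (MIN): min(-18, 11, -13) = -18
MIN at root wants the lowest of {A=-18, B=11, C=-13}, so chooses A.

A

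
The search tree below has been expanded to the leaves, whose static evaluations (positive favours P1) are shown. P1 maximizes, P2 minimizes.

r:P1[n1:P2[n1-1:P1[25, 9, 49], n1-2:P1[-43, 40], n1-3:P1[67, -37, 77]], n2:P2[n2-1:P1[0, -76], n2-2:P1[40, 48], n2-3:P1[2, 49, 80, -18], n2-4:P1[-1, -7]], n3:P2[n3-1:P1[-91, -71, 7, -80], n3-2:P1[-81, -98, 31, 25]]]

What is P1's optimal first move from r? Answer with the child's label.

n1

n1-1 (P1): max(25, 9, 49) = 49
n1-2 (P1): max(-43, 40) = 40
n1-3 (P1): max(67, -37, 77) = 77
n1 (P2): min(49, 40, 77) = 40
n2-1 (P1): max(0, -76) = 0
n2-2 (P1): max(40, 48) = 48
n2-3 (P1): max(2, 49, 80, -18) = 80
n2-4 (P1): max(-1, -7) = -1
n2 (P2): min(0, 48, 80, -1) = -1
n3-1 (P1): max(-91, -71, 7, -80) = 7
n3-2 (P1): max(-81, -98, 31, 25) = 31
n3 (P2): min(7, 31) = 7
r (P1): max(40, -1, 7) = 40
P1 at r wants the highest of {n1=40, n2=-1, n3=7}, so chooses n1.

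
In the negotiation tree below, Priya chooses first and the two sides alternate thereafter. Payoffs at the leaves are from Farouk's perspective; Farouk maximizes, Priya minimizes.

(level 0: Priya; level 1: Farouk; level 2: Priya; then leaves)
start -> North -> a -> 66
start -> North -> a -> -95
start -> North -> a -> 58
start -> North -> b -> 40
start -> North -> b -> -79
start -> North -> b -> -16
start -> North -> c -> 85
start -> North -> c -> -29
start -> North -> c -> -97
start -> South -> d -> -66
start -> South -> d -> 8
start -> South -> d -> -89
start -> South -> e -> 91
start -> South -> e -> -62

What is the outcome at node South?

-62

d (Priya): min(-66, 8, -89) = -89
e (Priya): min(91, -62) = -62
South (Farouk): max(-89, -62) = -62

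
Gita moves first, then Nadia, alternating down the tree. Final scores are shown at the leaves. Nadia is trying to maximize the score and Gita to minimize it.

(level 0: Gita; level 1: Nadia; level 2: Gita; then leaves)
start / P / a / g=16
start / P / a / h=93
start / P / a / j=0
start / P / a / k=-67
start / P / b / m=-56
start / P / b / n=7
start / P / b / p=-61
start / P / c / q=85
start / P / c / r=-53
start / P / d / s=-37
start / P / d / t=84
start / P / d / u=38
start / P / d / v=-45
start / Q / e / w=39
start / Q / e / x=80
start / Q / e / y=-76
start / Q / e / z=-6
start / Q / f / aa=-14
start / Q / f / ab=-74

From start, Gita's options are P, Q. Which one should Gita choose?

a (Gita): min(16, 93, 0, -67) = -67
b (Gita): min(-56, 7, -61) = -61
c (Gita): min(85, -53) = -53
d (Gita): min(-37, 84, 38, -45) = -45
P (Nadia): max(-67, -61, -53, -45) = -45
e (Gita): min(39, 80, -76, -6) = -76
f (Gita): min(-14, -74) = -74
Q (Nadia): max(-76, -74) = -74
start (Gita): min(-45, -74) = -74
Gita at start wants the lowest of {P=-45, Q=-74}, so chooses Q.

Q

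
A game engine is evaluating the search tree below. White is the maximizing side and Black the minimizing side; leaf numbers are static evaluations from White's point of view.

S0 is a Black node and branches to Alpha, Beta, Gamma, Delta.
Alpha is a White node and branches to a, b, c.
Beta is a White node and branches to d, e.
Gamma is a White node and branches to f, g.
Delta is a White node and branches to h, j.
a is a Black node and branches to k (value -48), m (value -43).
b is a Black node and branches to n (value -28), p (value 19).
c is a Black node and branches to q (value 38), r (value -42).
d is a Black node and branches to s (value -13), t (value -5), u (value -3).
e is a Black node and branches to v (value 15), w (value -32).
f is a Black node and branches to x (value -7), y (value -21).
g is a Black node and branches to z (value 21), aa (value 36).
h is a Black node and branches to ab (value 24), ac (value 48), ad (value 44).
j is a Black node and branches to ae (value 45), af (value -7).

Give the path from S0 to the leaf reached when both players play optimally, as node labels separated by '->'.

S0 -> Alpha -> b -> n

a (Black): min(-48, -43) = -48
b (Black): min(-28, 19) = -28
c (Black): min(38, -42) = -42
Alpha (White): max(-48, -28, -42) = -28
d (Black): min(-13, -5, -3) = -13
e (Black): min(15, -32) = -32
Beta (White): max(-13, -32) = -13
f (Black): min(-7, -21) = -21
g (Black): min(21, 36) = 21
Gamma (White): max(-21, 21) = 21
h (Black): min(24, 48, 44) = 24
j (Black): min(45, -7) = -7
Delta (White): max(24, -7) = 24
S0 (Black): min(-28, -13, 21, 24) = -28
At S0, Black picks Alpha (lowest: -28).
At Alpha, White picks b (highest: -28).
At b, Black picks n (lowest: -28).
Terminal value -28.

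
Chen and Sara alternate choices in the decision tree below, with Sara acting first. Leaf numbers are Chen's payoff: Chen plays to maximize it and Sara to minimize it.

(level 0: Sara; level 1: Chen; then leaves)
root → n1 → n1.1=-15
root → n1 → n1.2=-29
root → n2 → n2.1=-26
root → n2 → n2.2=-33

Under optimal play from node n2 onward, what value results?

-26

n2 (Chen): max(-26, -33) = -26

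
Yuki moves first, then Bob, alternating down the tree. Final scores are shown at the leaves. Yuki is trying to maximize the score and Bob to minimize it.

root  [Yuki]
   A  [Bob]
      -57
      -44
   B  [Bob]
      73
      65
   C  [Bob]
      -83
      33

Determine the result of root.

65

A (Bob): min(-57, -44) = -57
B (Bob): min(73, 65) = 65
C (Bob): min(-83, 33) = -83
root (Yuki): max(-57, 65, -83) = 65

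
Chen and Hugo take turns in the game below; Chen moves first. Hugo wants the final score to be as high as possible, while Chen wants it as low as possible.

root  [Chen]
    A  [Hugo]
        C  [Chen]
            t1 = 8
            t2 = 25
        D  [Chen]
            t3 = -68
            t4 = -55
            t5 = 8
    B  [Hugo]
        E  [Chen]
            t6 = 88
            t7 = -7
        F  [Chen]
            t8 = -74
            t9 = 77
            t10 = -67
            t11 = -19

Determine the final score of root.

C (Chen): min(8, 25) = 8
D (Chen): min(-68, -55, 8) = -68
A (Hugo): max(8, -68) = 8
E (Chen): min(88, -7) = -7
F (Chen): min(-74, 77, -67, -19) = -74
B (Hugo): max(-7, -74) = -7
root (Chen): min(8, -7) = -7

-7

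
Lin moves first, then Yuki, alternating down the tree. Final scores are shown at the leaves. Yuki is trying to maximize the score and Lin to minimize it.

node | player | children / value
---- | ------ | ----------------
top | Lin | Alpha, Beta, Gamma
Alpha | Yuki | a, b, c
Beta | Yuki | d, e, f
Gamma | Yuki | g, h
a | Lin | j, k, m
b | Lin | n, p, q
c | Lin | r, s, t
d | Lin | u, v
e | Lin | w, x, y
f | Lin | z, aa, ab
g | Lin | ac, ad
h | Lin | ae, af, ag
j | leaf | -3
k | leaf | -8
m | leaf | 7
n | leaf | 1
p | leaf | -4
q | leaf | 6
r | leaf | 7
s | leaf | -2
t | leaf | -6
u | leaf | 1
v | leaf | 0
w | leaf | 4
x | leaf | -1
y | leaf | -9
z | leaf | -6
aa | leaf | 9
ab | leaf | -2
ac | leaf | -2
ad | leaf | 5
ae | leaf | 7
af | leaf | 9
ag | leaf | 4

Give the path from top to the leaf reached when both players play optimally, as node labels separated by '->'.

a (Lin): min(-3, -8, 7) = -8
b (Lin): min(1, -4, 6) = -4
c (Lin): min(7, -2, -6) = -6
Alpha (Yuki): max(-8, -4, -6) = -4
d (Lin): min(1, 0) = 0
e (Lin): min(4, -1, -9) = -9
f (Lin): min(-6, 9, -2) = -6
Beta (Yuki): max(0, -9, -6) = 0
g (Lin): min(-2, 5) = -2
h (Lin): min(7, 9, 4) = 4
Gamma (Yuki): max(-2, 4) = 4
top (Lin): min(-4, 0, 4) = -4
At top, Lin picks Alpha (lowest: -4).
At Alpha, Yuki picks b (highest: -4).
At b, Lin picks p (lowest: -4).
Terminal value -4.

top -> Alpha -> b -> p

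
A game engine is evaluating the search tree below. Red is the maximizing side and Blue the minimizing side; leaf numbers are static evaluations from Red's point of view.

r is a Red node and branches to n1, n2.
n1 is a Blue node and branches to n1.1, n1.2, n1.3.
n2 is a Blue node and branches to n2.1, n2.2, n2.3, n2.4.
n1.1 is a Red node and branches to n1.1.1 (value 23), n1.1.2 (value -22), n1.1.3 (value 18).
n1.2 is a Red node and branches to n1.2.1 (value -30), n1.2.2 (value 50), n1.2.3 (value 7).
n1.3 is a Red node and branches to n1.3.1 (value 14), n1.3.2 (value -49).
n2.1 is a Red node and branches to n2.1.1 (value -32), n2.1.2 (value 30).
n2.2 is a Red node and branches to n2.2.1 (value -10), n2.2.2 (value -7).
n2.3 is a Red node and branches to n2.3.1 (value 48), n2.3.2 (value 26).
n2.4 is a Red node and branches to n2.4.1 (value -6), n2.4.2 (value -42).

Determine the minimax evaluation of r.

n1.1 (Red): max(23, -22, 18) = 23
n1.2 (Red): max(-30, 50, 7) = 50
n1.3 (Red): max(14, -49) = 14
n1 (Blue): min(23, 50, 14) = 14
n2.1 (Red): max(-32, 30) = 30
n2.2 (Red): max(-10, -7) = -7
n2.3 (Red): max(48, 26) = 48
n2.4 (Red): max(-6, -42) = -6
n2 (Blue): min(30, -7, 48, -6) = -7
r (Red): max(14, -7) = 14

14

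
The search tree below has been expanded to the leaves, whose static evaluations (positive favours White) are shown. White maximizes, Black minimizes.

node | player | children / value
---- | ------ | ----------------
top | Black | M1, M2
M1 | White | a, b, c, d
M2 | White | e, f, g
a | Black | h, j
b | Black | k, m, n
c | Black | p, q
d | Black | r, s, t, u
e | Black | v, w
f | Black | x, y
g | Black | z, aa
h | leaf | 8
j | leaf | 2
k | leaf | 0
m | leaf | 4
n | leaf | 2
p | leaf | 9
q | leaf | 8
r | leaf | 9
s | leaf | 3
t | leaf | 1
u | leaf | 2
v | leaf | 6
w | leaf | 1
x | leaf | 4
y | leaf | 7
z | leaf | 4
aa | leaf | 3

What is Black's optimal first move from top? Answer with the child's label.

M2

a (Black): min(8, 2) = 2
b (Black): min(0, 4, 2) = 0
c (Black): min(9, 8) = 8
d (Black): min(9, 3, 1, 2) = 1
M1 (White): max(2, 0, 8, 1) = 8
e (Black): min(6, 1) = 1
f (Black): min(4, 7) = 4
g (Black): min(4, 3) = 3
M2 (White): max(1, 4, 3) = 4
top (Black): min(8, 4) = 4
Black at top wants the lowest of {M1=8, M2=4}, so chooses M2.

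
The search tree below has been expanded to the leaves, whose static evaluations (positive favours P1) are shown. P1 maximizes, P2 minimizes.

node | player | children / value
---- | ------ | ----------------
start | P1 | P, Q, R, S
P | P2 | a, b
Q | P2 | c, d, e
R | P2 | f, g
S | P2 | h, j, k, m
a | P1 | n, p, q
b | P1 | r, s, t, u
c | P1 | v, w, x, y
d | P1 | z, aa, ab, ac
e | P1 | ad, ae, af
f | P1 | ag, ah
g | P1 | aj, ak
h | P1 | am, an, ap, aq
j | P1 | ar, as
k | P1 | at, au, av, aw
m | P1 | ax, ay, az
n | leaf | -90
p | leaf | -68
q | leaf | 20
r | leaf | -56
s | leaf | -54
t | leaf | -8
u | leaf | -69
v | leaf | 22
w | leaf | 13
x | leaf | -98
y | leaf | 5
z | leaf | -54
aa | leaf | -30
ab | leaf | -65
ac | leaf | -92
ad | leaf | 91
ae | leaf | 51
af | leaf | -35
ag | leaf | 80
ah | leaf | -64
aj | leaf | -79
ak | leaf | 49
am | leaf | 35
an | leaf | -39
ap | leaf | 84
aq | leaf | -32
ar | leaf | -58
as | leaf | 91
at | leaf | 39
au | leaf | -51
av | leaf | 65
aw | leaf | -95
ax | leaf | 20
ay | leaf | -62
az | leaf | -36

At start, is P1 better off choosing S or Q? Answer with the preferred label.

S

h (P1): max(35, -39, 84, -32) = 84
j (P1): max(-58, 91) = 91
k (P1): max(39, -51, 65, -95) = 65
m (P1): max(20, -62, -36) = 20
S (P2): min(84, 91, 65, 20) = 20
c (P1): max(22, 13, -98, 5) = 22
d (P1): max(-54, -30, -65, -92) = -30
e (P1): max(91, 51, -35) = 91
Q (P2): min(22, -30, 91) = -30
P1 prefers the higher value; S=20, Q=-30. S is better since 20 > -30.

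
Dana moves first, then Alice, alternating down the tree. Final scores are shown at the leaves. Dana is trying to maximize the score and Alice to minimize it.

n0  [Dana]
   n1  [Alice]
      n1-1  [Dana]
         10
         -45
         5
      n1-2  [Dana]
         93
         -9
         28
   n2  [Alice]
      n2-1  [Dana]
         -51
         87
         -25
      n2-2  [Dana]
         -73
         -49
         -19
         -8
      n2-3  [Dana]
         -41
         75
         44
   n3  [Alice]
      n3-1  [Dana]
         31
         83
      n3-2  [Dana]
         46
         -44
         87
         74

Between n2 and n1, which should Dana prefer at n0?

n2-1 (Dana): max(-51, 87, -25) = 87
n2-2 (Dana): max(-73, -49, -19, -8) = -8
n2-3 (Dana): max(-41, 75, 44) = 75
n2 (Alice): min(87, -8, 75) = -8
n1-1 (Dana): max(10, -45, 5) = 10
n1-2 (Dana): max(93, -9, 28) = 93
n1 (Alice): min(10, 93) = 10
Dana prefers the higher value; n2=-8, n1=10. n1 is better since 10 > -8.

n1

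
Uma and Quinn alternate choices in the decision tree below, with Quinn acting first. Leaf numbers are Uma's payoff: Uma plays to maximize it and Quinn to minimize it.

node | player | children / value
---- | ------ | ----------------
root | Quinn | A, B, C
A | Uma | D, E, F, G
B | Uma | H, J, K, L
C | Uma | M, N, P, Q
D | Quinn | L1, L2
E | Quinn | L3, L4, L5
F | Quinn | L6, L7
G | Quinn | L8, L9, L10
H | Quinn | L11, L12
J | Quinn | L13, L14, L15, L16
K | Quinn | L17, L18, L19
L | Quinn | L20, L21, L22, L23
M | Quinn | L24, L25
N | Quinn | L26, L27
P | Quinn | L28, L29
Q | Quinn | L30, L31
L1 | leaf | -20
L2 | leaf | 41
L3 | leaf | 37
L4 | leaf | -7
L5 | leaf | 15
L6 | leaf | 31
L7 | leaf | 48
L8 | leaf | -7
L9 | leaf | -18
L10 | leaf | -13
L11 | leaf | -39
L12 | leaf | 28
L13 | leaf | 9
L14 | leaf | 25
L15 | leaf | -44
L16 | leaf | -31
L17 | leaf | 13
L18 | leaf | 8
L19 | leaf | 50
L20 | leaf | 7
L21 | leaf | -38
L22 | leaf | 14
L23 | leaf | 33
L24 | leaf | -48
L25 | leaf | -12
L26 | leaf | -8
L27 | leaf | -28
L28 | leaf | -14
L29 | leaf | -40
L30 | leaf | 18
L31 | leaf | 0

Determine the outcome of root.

0

D (Quinn): min(-20, 41) = -20
E (Quinn): min(37, -7, 15) = -7
F (Quinn): min(31, 48) = 31
G (Quinn): min(-7, -18, -13) = -18
A (Uma): max(-20, -7, 31, -18) = 31
H (Quinn): min(-39, 28) = -39
J (Quinn): min(9, 25, -44, -31) = -44
K (Quinn): min(13, 8, 50) = 8
L (Quinn): min(7, -38, 14, 33) = -38
B (Uma): max(-39, -44, 8, -38) = 8
M (Quinn): min(-48, -12) = -48
N (Quinn): min(-8, -28) = -28
P (Quinn): min(-14, -40) = -40
Q (Quinn): min(18, 0) = 0
C (Uma): max(-48, -28, -40, 0) = 0
root (Quinn): min(31, 8, 0) = 0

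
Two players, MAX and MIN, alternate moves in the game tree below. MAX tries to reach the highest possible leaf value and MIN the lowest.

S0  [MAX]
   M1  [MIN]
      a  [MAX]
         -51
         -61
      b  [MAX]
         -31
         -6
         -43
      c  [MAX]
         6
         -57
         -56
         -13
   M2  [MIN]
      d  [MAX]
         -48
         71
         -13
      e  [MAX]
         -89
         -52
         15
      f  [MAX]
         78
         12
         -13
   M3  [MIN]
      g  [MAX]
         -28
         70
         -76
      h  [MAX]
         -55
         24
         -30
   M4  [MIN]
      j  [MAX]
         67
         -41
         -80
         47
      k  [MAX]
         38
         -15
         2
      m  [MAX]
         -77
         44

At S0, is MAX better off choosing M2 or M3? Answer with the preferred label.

d (MAX): max(-48, 71, -13) = 71
e (MAX): max(-89, -52, 15) = 15
f (MAX): max(78, 12, -13) = 78
M2 (MIN): min(71, 15, 78) = 15
g (MAX): max(-28, 70, -76) = 70
h (MAX): max(-55, 24, -30) = 24
M3 (MIN): min(70, 24) = 24
MAX prefers the higher value; M2=15, M3=24. M3 is better since 24 > 15.

M3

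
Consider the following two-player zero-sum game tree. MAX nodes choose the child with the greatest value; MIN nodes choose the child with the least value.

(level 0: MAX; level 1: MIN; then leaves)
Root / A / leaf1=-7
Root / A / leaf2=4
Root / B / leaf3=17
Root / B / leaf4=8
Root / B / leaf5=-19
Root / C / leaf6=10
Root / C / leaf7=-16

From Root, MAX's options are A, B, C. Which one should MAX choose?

A

A (MIN): min(-7, 4) = -7
B (MIN): min(17, 8, -19) = -19
C (MIN): min(10, -16) = -16
Root (MAX): max(-7, -19, -16) = -7
MAX at Root wants the highest of {A=-7, B=-19, C=-16}, so chooses A.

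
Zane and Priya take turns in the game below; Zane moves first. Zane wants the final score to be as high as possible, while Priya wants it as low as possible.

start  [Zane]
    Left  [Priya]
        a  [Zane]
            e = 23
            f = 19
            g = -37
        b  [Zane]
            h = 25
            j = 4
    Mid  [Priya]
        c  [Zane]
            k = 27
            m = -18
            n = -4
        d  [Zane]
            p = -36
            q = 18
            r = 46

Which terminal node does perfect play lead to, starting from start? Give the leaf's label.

a (Zane): max(23, 19, -37) = 23
b (Zane): max(25, 4) = 25
Left (Priya): min(23, 25) = 23
c (Zane): max(27, -18, -4) = 27
d (Zane): max(-36, 18, 46) = 46
Mid (Priya): min(27, 46) = 27
start (Zane): max(23, 27) = 27
At start, Zane picks Mid (highest: 27).
At Mid, Priya picks c (lowest: 27).
At c, Zane picks k (highest: 27).
Terminal value 27.

k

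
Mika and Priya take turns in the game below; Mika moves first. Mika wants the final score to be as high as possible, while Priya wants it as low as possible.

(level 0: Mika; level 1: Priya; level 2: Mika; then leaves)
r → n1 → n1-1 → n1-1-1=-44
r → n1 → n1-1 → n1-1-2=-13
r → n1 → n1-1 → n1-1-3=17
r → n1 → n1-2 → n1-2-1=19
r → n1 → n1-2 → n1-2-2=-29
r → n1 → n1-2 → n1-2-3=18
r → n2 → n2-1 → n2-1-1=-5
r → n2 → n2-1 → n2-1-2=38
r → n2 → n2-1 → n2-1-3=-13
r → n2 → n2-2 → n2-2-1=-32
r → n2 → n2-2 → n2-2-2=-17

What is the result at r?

17

n1-1 (Mika): max(-44, -13, 17) = 17
n1-2 (Mika): max(19, -29, 18) = 19
n1 (Priya): min(17, 19) = 17
n2-1 (Mika): max(-5, 38, -13) = 38
n2-2 (Mika): max(-32, -17) = -17
n2 (Priya): min(38, -17) = -17
r (Mika): max(17, -17) = 17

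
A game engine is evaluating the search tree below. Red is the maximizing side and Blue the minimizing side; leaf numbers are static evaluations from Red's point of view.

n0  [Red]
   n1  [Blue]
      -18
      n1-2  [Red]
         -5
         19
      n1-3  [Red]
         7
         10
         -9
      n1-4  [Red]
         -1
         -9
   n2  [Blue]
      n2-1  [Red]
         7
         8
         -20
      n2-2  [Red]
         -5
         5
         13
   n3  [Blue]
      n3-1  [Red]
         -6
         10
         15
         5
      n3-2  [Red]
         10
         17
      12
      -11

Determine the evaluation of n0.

n1-2 (Red): max(-5, 19) = 19
n1-3 (Red): max(7, 10, -9) = 10
n1-4 (Red): max(-1, -9) = -1
n1 (Blue): min(-18, 19, 10, -1) = -18
n2-1 (Red): max(7, 8, -20) = 8
n2-2 (Red): max(-5, 5, 13) = 13
n2 (Blue): min(8, 13) = 8
n3-1 (Red): max(-6, 10, 15, 5) = 15
n3-2 (Red): max(10, 17) = 17
n3 (Blue): min(15, 17, 12, -11) = -11
n0 (Red): max(-18, 8, -11) = 8

8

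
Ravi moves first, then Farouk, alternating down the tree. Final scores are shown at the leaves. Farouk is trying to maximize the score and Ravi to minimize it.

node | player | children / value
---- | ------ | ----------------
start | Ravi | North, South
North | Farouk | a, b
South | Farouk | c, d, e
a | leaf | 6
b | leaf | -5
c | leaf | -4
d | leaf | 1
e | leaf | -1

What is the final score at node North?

6

North (Farouk): max(6, -5) = 6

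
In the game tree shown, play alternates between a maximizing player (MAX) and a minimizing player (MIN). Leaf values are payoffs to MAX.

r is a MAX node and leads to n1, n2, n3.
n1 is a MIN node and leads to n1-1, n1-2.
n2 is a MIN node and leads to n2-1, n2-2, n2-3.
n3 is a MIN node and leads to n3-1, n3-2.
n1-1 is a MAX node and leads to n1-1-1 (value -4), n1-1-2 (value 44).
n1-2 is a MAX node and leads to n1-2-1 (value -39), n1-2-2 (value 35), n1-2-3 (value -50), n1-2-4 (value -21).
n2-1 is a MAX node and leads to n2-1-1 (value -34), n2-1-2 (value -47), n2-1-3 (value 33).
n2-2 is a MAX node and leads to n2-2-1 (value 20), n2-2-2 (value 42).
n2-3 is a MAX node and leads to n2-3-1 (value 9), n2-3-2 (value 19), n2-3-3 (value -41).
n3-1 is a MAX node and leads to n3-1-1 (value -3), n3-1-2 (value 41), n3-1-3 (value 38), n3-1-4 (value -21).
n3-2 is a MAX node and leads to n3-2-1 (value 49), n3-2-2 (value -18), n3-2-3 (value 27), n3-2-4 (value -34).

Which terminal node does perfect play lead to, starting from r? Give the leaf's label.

n3-1-2

n1-1 (MAX): max(-4, 44) = 44
n1-2 (MAX): max(-39, 35, -50, -21) = 35
n1 (MIN): min(44, 35) = 35
n2-1 (MAX): max(-34, -47, 33) = 33
n2-2 (MAX): max(20, 42) = 42
n2-3 (MAX): max(9, 19, -41) = 19
n2 (MIN): min(33, 42, 19) = 19
n3-1 (MAX): max(-3, 41, 38, -21) = 41
n3-2 (MAX): max(49, -18, 27, -34) = 49
n3 (MIN): min(41, 49) = 41
r (MAX): max(35, 19, 41) = 41
At r, MAX picks n3 (highest: 41).
At n3, MIN picks n3-1 (lowest: 41).
At n3-1, MAX picks n3-1-2 (highest: 41).
Terminal value 41.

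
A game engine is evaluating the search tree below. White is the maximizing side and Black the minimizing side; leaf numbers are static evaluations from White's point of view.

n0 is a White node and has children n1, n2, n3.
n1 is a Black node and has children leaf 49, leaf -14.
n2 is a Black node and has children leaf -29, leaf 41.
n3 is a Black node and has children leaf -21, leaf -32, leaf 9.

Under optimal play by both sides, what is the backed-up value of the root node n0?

n1 (Black): min(49, -14) = -14
n2 (Black): min(-29, 41) = -29
n3 (Black): min(-21, -32, 9) = -32
n0 (White): max(-14, -29, -32) = -14

-14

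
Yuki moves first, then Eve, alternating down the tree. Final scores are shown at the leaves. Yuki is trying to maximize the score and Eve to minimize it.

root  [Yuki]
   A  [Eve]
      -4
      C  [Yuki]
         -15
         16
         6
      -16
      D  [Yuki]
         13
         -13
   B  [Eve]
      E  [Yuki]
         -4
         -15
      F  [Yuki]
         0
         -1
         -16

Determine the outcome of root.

C (Yuki): max(-15, 16, 6) = 16
D (Yuki): max(13, -13) = 13
A (Eve): min(-4, 16, -16, 13) = -16
E (Yuki): max(-4, -15) = -4
F (Yuki): max(0, -1, -16) = 0
B (Eve): min(-4, 0) = -4
root (Yuki): max(-16, -4) = -4

-4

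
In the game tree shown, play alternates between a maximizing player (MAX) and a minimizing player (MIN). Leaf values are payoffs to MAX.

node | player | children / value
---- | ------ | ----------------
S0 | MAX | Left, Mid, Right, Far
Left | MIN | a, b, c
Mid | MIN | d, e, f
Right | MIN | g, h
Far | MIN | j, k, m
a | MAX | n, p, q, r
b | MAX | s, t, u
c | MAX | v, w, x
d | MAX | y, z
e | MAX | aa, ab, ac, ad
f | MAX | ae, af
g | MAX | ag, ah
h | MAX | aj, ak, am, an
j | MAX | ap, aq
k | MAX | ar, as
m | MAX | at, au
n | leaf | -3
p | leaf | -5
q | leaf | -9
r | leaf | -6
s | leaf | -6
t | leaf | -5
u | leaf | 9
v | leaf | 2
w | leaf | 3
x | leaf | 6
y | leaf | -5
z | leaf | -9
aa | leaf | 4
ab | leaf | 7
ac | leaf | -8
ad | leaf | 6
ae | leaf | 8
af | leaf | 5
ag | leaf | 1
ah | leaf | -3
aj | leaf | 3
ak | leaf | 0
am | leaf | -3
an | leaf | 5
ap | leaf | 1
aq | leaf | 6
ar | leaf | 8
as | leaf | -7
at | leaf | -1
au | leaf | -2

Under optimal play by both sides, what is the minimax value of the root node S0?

a (MAX): max(-3, -5, -9, -6) = -3
b (MAX): max(-6, -5, 9) = 9
c (MAX): max(2, 3, 6) = 6
Left (MIN): min(-3, 9, 6) = -3
d (MAX): max(-5, -9) = -5
e (MAX): max(4, 7, -8, 6) = 7
f (MAX): max(8, 5) = 8
Mid (MIN): min(-5, 7, 8) = -5
g (MAX): max(1, -3) = 1
h (MAX): max(3, 0, -3, 5) = 5
Right (MIN): min(1, 5) = 1
j (MAX): max(1, 6) = 6
k (MAX): max(8, -7) = 8
m (MAX): max(-1, -2) = -1
Far (MIN): min(6, 8, -1) = -1
S0 (MAX): max(-3, -5, 1, -1) = 1

1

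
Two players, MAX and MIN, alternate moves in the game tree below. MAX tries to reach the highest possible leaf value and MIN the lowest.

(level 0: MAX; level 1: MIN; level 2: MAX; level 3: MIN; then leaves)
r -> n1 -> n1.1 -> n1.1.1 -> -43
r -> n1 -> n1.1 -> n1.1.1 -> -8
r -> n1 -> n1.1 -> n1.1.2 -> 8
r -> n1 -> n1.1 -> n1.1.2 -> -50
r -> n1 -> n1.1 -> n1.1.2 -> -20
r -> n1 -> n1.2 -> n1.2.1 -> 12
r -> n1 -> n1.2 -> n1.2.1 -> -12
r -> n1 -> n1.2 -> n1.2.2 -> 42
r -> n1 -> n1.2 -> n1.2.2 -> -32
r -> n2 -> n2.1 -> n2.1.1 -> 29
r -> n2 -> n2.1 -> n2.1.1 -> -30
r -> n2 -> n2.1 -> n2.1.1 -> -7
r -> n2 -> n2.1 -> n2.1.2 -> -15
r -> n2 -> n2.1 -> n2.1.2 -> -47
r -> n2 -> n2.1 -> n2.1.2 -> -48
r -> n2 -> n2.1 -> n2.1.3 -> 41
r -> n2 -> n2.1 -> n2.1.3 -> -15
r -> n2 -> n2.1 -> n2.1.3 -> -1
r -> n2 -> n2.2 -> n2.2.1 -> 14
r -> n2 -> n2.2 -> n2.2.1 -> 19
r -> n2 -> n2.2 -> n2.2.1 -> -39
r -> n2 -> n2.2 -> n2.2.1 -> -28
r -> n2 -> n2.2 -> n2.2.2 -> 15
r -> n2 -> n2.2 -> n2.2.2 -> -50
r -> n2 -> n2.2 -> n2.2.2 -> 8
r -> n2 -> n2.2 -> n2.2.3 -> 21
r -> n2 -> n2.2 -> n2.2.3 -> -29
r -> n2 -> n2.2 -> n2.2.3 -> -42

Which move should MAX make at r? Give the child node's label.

n2

n1.1.1 (MIN): min(-43, -8) = -43
n1.1.2 (MIN): min(8, -50, -20) = -50
n1.1 (MAX): max(-43, -50) = -43
n1.2.1 (MIN): min(12, -12) = -12
n1.2.2 (MIN): min(42, -32) = -32
n1.2 (MAX): max(-12, -32) = -12
n1 (MIN): min(-43, -12) = -43
n2.1.1 (MIN): min(29, -30, -7) = -30
n2.1.2 (MIN): min(-15, -47, -48) = -48
n2.1.3 (MIN): min(41, -15, -1) = -15
n2.1 (MAX): max(-30, -48, -15) = -15
n2.2.1 (MIN): min(14, 19, -39, -28) = -39
n2.2.2 (MIN): min(15, -50, 8) = -50
n2.2.3 (MIN): min(21, -29, -42) = -42
n2.2 (MAX): max(-39, -50, -42) = -39
n2 (MIN): min(-15, -39) = -39
r (MAX): max(-43, -39) = -39
MAX at r wants the highest of {n1=-43, n2=-39}, so chooses n2.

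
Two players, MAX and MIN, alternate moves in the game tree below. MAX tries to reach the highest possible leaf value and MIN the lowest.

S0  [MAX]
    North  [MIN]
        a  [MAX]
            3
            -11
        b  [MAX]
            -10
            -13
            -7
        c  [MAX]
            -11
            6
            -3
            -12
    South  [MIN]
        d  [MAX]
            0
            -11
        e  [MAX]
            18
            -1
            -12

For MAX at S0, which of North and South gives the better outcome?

a (MAX): max(3, -11) = 3
b (MAX): max(-10, -13, -7) = -7
c (MAX): max(-11, 6, -3, -12) = 6
North (MIN): min(3, -7, 6) = -7
d (MAX): max(0, -11) = 0
e (MAX): max(18, -1, -12) = 18
South (MIN): min(0, 18) = 0
MAX prefers the higher value; North=-7, South=0. South is better since 0 > -7.

South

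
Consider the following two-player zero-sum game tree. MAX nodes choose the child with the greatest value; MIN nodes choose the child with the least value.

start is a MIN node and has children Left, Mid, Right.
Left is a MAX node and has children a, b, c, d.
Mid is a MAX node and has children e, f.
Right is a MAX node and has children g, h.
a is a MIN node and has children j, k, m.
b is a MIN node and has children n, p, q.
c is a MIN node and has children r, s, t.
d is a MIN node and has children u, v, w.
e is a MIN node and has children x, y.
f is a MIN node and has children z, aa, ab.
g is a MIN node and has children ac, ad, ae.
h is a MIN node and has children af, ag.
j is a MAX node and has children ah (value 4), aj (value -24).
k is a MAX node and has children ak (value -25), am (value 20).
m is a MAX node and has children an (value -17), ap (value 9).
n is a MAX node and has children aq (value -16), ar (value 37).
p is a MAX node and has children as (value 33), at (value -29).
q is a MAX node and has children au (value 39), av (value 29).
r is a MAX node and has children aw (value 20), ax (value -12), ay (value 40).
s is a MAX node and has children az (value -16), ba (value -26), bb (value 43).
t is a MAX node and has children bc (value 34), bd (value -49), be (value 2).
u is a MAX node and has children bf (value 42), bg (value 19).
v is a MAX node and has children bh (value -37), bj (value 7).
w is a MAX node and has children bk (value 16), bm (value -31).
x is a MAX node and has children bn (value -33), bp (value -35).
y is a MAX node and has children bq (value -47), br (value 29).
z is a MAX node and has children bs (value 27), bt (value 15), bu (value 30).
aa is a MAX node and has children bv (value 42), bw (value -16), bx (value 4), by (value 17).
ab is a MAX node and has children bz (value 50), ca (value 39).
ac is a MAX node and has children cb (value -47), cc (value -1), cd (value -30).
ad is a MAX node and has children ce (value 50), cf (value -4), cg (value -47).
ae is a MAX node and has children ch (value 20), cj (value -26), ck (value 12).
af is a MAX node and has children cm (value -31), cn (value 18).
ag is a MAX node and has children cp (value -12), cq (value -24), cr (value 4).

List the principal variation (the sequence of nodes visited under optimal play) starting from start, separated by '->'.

j (MAX): max(4, -24) = 4
k (MAX): max(-25, 20) = 20
m (MAX): max(-17, 9) = 9
a (MIN): min(4, 20, 9) = 4
n (MAX): max(-16, 37) = 37
p (MAX): max(33, -29) = 33
q (MAX): max(39, 29) = 39
b (MIN): min(37, 33, 39) = 33
r (MAX): max(20, -12, 40) = 40
s (MAX): max(-16, -26, 43) = 43
t (MAX): max(34, -49, 2) = 34
c (MIN): min(40, 43, 34) = 34
u (MAX): max(42, 19) = 42
v (MAX): max(-37, 7) = 7
w (MAX): max(16, -31) = 16
d (MIN): min(42, 7, 16) = 7
Left (MAX): max(4, 33, 34, 7) = 34
x (MAX): max(-33, -35) = -33
y (MAX): max(-47, 29) = 29
e (MIN): min(-33, 29) = -33
z (MAX): max(27, 15, 30) = 30
aa (MAX): max(42, -16, 4, 17) = 42
ab (MAX): max(50, 39) = 50
f (MIN): min(30, 42, 50) = 30
Mid (MAX): max(-33, 30) = 30
ac (MAX): max(-47, -1, -30) = -1
ad (MAX): max(50, -4, -47) = 50
ae (MAX): max(20, -26, 12) = 20
g (MIN): min(-1, 50, 20) = -1
af (MAX): max(-31, 18) = 18
ag (MAX): max(-12, -24, 4) = 4
h (MIN): min(18, 4) = 4
Right (MAX): max(-1, 4) = 4
start (MIN): min(34, 30, 4) = 4
At start, MIN picks Right (lowest: 4).
At Right, MAX picks h (highest: 4).
At h, MIN picks ag (lowest: 4).
At ag, MAX picks cr (highest: 4).
Terminal value 4.

start -> Right -> h -> ag -> cr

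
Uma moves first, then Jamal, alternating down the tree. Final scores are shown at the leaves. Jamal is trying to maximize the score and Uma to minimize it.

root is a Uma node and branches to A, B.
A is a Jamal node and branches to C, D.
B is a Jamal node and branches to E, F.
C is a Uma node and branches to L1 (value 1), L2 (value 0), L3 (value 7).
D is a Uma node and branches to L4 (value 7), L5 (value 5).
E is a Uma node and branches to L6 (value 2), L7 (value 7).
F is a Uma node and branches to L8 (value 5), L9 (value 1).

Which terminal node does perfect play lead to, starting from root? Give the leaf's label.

L6

C (Uma): min(1, 0, 7) = 0
D (Uma): min(7, 5) = 5
A (Jamal): max(0, 5) = 5
E (Uma): min(2, 7) = 2
F (Uma): min(5, 1) = 1
B (Jamal): max(2, 1) = 2
root (Uma): min(5, 2) = 2
At root, Uma picks B (lowest: 2).
At B, Jamal picks E (highest: 2).
At E, Uma picks L6 (lowest: 2).
Terminal value 2.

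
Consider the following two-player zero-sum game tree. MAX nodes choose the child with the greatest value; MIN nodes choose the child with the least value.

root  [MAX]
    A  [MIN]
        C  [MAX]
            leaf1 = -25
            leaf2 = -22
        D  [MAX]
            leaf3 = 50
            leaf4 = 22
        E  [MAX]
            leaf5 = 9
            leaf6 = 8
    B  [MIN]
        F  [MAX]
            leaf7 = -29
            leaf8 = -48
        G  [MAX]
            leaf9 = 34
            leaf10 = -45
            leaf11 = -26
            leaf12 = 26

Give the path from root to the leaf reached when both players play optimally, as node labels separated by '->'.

root -> A -> C -> leaf2

C (MAX): max(-25, -22) = -22
D (MAX): max(50, 22) = 50
E (MAX): max(9, 8) = 9
A (MIN): min(-22, 50, 9) = -22
F (MAX): max(-29, -48) = -29
G (MAX): max(34, -45, -26, 26) = 34
B (MIN): min(-29, 34) = -29
root (MAX): max(-22, -29) = -22
At root, MAX picks A (highest: -22).
At A, MIN picks C (lowest: -22).
At C, MAX picks leaf2 (highest: -22).
Terminal value -22.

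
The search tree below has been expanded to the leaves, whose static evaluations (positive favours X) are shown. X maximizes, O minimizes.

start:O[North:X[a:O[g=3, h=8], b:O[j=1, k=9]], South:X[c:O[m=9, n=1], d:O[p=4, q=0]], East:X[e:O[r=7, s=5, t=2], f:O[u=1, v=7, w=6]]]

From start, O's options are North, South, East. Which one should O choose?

a (O): min(3, 8) = 3
b (O): min(1, 9) = 1
North (X): max(3, 1) = 3
c (O): min(9, 1) = 1
d (O): min(4, 0) = 0
South (X): max(1, 0) = 1
e (O): min(7, 5, 2) = 2
f (O): min(1, 7, 6) = 1
East (X): max(2, 1) = 2
start (O): min(3, 1, 2) = 1
O at start wants the lowest of {North=3, South=1, East=2}, so chooses South.

South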